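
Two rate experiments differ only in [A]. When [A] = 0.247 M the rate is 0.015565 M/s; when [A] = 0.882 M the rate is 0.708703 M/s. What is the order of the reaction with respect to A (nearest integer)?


Rate is proportional to [A]^n, so rate2/rate1 = ([A]2/[A]1)^n. Take logs to solve for n.
rate2/rate1 = 0.708703 / 0.015565 = 45.5318
[A]2/[A]1 = 0.882 / 0.247 = 3.5709
n = ln(45.5318) / ln(3.5709) = 3.0
Nearest integer order:

3


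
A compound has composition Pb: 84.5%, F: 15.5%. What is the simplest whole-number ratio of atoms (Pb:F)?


Assume 100 g of compound, divide each mass% by atomic mass to get moles, then normalize by the smallest to get a raw atom ratio.
Moles per 100 g: Pb: 84.5/207.2 = 0.4078, F: 15.5/18.998 = 0.8159
Raw ratio (divide by min = 0.4078): Pb: 1.0, F: 2.001
Multiply by 1 to clear fractions: Pb: 1.0 ~= 1, F: 2.001 ~= 2
Reduce by GCD to get the simplest whole-number ratio:

1:2


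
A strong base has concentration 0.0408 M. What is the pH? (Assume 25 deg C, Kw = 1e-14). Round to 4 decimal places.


A strong base dissociates completely, so [OH-] equals the given concentration.
pOH = -log10([OH-]) = -log10(0.0408) = 1.38934
pH = 14 - pOH = 14 - 1.38934
pH = 12.61066, rounded to 4 dp:

12.6107


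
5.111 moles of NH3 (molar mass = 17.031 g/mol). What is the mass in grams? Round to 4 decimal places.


mass = n * M
mass = 5.111 * 17.031
mass = 87.045441 g, rounded to 4 dp:

87.0454 g


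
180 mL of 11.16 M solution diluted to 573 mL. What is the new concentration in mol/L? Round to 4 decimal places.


Dilution: M1*V1 = M2*V2, solve for M2.
M2 = M1*V1 / V2
M2 = 11.16 * 180 / 573
M2 = 2008.8 / 573
M2 = 3.50575916 mol/L, rounded to 4 dp:

3.5058 mol/L


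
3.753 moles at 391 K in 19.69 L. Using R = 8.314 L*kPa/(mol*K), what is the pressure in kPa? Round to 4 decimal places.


PV = nRT, solve for P = nRT / V.
nRT = 3.753 * 8.314 * 391 = 12200.1548
P = 12200.1548 / 19.69
P = 619.61172169 kPa, rounded to 4 dp:

619.6117 kPa


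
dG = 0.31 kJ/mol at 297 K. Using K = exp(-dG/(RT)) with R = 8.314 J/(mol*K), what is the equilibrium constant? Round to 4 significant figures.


dG is in kJ/mol; multiply by 1000 to match R in J/(mol*K).
RT = 8.314 * 297 = 2469.258 J/mol
exponent = -dG*1000 / (RT) = -(0.31*1000) / 2469.258 = -0.12554379
K = exp(-0.12554379)
K = 0.88201714, rounded to 4 significant figures:

0.8820


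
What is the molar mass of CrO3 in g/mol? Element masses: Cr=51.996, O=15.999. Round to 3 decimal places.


M = sum(count * atomic_mass) over atoms.
M = 1*51.996 + 3*15.999
M = 51.996 + 47.997
M = 99.993 g/mol, rounded to 3 dp:

99.993 g/mol


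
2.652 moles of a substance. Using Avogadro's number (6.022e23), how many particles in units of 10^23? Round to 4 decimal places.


N = n * NA, then divide by 1e23 for the requested units.
N / 1e23 = n * 6.022
N / 1e23 = 2.652 * 6.022
N / 1e23 = 15.970344, rounded to 4 dp:

15.9703


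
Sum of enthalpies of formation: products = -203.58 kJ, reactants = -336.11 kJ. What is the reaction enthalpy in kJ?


dH_rxn = sum(dH_f products) - sum(dH_f reactants)
dH_rxn = -203.58 - (-336.11)
dH_rxn = 132.53 kJ:

132.53 kJ


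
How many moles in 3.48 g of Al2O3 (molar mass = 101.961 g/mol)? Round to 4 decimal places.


n = mass / M
n = 3.48 / 101.961
n = 0.0341307 mol, rounded to 4 dp:

0.0341 mol


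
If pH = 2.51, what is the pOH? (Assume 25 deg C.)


At 25 deg C, pH + pOH = 14.
pOH = 14 - pH = 14 - 2.51
pOH = 11.49:

11.49


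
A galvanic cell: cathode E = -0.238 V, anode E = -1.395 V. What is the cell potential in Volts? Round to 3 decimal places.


Standard cell potential: E_cell = E_cathode - E_anode.
E_cell = -0.238 - (-1.395)
E_cell = 1.157 V, rounded to 3 dp:

1.157 V


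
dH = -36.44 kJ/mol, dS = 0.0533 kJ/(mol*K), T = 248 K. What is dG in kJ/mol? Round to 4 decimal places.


Gibbs: dG = dH - T*dS (consistent units, dS already in kJ/(mol*K)).
T*dS = 248 * 0.0533 = 13.2184
dG = -36.44 - (13.2184)
dG = -49.6584 kJ/mol, rounded to 4 dp:

-49.6584 kJ/mol


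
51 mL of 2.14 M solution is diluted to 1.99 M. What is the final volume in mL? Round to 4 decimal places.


Dilution: M1*V1 = M2*V2, solve for V2.
V2 = M1*V1 / M2
V2 = 2.14 * 51 / 1.99
V2 = 109.14 / 1.99
V2 = 54.84422111 mL, rounded to 4 dp:

54.8442 mL


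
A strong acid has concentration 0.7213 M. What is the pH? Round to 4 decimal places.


A strong acid dissociates completely, so [H+] equals the given concentration.
pH = -log10([H+]) = -log10(0.7213)
pH = 0.14188407, rounded to 4 dp:

0.1419


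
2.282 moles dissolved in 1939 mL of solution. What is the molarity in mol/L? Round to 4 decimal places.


Convert volume to liters: V_L = V_mL / 1000.
V_L = 1939 / 1000 = 1.939 L
M = n / V_L = 2.282 / 1.939
M = 1.17689531 mol/L, rounded to 4 dp:

1.1769 mol/L


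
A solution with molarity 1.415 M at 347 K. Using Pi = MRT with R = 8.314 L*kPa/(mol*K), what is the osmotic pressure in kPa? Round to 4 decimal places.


Osmotic pressure (van't Hoff): Pi = M*R*T.
RT = 8.314 * 347 = 2884.958
Pi = 1.415 * 2884.958
Pi = 4082.21557 kPa, rounded to 4 dp:

4082.2156 kPa


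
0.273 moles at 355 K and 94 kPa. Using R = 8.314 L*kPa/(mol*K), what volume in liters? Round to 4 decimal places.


PV = nRT, solve for V = nRT / P.
nRT = 0.273 * 8.314 * 355 = 805.7513
V = 805.7513 / 94
V = 8.57182234 L, rounded to 4 dp:

8.5718 L


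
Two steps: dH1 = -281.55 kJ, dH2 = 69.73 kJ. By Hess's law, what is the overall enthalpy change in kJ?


Hess's law: enthalpy is a state function, so add the step enthalpies.
dH_total = dH1 + dH2 = -281.55 + (69.73)
dH_total = -211.82 kJ:

-211.82 kJ


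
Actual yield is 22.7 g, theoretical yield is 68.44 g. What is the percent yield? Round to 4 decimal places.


% yield = 100 * actual / theoretical
% yield = 100 * 22.7 / 68.44
% yield = 33.16773816 %, rounded to 4 dp:

33.1677 %


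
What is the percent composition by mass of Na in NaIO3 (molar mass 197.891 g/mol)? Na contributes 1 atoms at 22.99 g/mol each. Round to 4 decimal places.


pct = 100 * (n_elem * M_elem) / M_total
mass_contribution = 1 * 22.99 = 22.99 g/mol
pct = 100 * 22.99 / 197.891
pct = 11.61750661 %, rounded to 4 dp:

11.6175 %


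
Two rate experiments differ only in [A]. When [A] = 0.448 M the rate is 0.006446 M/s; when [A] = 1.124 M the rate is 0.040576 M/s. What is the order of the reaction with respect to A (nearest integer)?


Rate is proportional to [A]^n, so rate2/rate1 = ([A]2/[A]1)^n. Take logs to solve for n.
rate2/rate1 = 0.040576 / 0.006446 = 6.2948
[A]2/[A]1 = 1.124 / 0.448 = 2.5089
n = ln(6.2948) / ln(2.5089) = 2.0
Nearest integer order:

2


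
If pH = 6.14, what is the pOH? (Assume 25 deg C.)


At 25 deg C, pH + pOH = 14.
pOH = 14 - pH = 14 - 6.14
pOH = 7.86:

7.86


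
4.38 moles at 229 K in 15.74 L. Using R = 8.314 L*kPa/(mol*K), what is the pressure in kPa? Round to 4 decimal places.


PV = nRT, solve for P = nRT / V.
nRT = 4.38 * 8.314 * 229 = 8339.1083
P = 8339.1083 / 15.74
P = 529.80357687 kPa, rounded to 4 dp:

529.8036 kPa


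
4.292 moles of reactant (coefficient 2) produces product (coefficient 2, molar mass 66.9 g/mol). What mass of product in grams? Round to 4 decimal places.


Use the coefficient ratio to convert reactant moles to product moles, then multiply by the product's molar mass.
moles_P = moles_R * (coeff_P / coeff_R) = 4.292 * (2/2) = 4.292
mass_P = moles_P * M_P = 4.292 * 66.9
mass_P = 287.1348 g, rounded to 4 dp:

287.1348 g


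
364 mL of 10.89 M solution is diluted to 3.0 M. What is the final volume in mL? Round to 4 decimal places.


Dilution: M1*V1 = M2*V2, solve for V2.
V2 = M1*V1 / M2
V2 = 10.89 * 364 / 3.0
V2 = 3963.96 / 3.0
V2 = 1321.32 mL, rounded to 4 dp:

1321.3200 mL


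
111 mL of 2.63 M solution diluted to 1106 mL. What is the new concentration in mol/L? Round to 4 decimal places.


Dilution: M1*V1 = M2*V2, solve for M2.
M2 = M1*V1 / V2
M2 = 2.63 * 111 / 1106
M2 = 291.93 / 1106
M2 = 0.26395118 mol/L, rounded to 4 dp:

0.2640 mol/L


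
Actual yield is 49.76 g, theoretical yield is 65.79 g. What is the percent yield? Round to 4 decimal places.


% yield = 100 * actual / theoretical
% yield = 100 * 49.76 / 65.79
% yield = 75.63459492 %, rounded to 4 dp:

75.6346 %


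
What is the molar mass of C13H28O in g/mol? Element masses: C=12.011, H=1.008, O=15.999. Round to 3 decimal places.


M = sum(count * atomic_mass) over atoms.
M = 13*12.011 + 28*1.008 + 1*15.999
M = 156.143 + 28.224 + 15.999
M = 200.366 g/mol, rounded to 3 dp:

200.366 g/mol


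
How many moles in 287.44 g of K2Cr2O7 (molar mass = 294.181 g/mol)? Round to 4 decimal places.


n = mass / M
n = 287.44 / 294.181
n = 0.97708554 mol, rounded to 4 dp:

0.9771 mol


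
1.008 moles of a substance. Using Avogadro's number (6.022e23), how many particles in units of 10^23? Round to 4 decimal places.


N = n * NA, then divide by 1e23 for the requested units.
N / 1e23 = n * 6.022
N / 1e23 = 1.008 * 6.022
N / 1e23 = 6.070176, rounded to 4 dp:

6.0702


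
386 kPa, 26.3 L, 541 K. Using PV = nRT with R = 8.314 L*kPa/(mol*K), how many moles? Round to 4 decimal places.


PV = nRT, solve for n = PV / (RT).
PV = 386 * 26.3 = 10151.8
RT = 8.314 * 541 = 4497.874
n = 10151.8 / 4497.874
n = 2.25702187 mol, rounded to 4 dp:

2.2570 mol


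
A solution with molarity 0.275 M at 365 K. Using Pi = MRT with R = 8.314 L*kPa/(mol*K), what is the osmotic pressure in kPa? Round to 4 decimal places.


Osmotic pressure (van't Hoff): Pi = M*R*T.
RT = 8.314 * 365 = 3034.61
Pi = 0.275 * 3034.61
Pi = 834.51775 kPa, rounded to 4 dp:

834.5178 kPa


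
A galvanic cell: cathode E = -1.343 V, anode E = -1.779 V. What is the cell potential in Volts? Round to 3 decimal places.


Standard cell potential: E_cell = E_cathode - E_anode.
E_cell = -1.343 - (-1.779)
E_cell = 0.436 V, rounded to 3 dp:

0.436 V


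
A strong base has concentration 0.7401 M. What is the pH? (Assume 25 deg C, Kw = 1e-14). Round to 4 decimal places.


A strong base dissociates completely, so [OH-] equals the given concentration.
pOH = -log10([OH-]) = -log10(0.7401) = 0.13071
pH = 14 - pOH = 14 - 0.13071
pH = 13.86929, rounded to 4 dp:

13.8693


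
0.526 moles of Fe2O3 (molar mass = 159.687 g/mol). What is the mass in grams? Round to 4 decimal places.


mass = n * M
mass = 0.526 * 159.687
mass = 83.995362 g, rounded to 4 dp:

83.9954 g


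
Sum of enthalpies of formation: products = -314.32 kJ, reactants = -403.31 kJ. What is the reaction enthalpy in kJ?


dH_rxn = sum(dH_f products) - sum(dH_f reactants)
dH_rxn = -314.32 - (-403.31)
dH_rxn = 88.99 kJ:

88.99 kJ


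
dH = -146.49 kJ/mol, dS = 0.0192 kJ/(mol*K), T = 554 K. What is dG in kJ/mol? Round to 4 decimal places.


Gibbs: dG = dH - T*dS (consistent units, dS already in kJ/(mol*K)).
T*dS = 554 * 0.0192 = 10.6368
dG = -146.49 - (10.6368)
dG = -157.1268 kJ/mol, rounded to 4 dp:

-157.1268 kJ/mol


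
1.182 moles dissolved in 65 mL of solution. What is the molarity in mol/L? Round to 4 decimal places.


Convert volume to liters: V_L = V_mL / 1000.
V_L = 65 / 1000 = 0.065 L
M = n / V_L = 1.182 / 0.065
M = 18.18461538 mol/L, rounded to 4 dp:

18.1846 mol/L


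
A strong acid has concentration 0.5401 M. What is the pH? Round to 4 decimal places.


A strong acid dissociates completely, so [H+] equals the given concentration.
pH = -log10([H+]) = -log10(0.5401)
pH = 0.26752582, rounded to 4 dp:

0.2675


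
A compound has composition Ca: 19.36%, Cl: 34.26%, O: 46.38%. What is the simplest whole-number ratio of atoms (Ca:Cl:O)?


Assume 100 g of compound, divide each mass% by atomic mass to get moles, then normalize by the smallest to get a raw atom ratio.
Moles per 100 g: Ca: 19.36/40.078 = 0.4831, Cl: 34.26/35.453 = 0.9663, O: 46.38/15.999 = 2.8989
Raw ratio (divide by min = 0.4831): Ca: 1.0, Cl: 2.0, O: 6.001
Multiply by 1 to clear fractions: Ca: 1.0 ~= 1, Cl: 2.0 ~= 2, O: 6.001 ~= 6
Reduce by GCD to get the simplest whole-number ratio:

1:2:6


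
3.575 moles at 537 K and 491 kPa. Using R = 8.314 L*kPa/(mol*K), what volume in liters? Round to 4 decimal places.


PV = nRT, solve for V = nRT / P.
nRT = 3.575 * 8.314 * 537 = 15961.0094
V = 15961.0094 / 491
V = 32.50714745 L, rounded to 4 dp:

32.5071 L


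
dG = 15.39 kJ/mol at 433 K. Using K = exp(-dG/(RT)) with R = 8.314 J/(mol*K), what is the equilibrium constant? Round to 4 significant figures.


dG is in kJ/mol; multiply by 1000 to match R in J/(mol*K).
RT = 8.314 * 433 = 3599.962 J/mol
exponent = -dG*1000 / (RT) = -(15.39*1000) / 3599.962 = -4.27504513
K = exp(-4.27504513)
K = 0.013911421, rounded to 4 significant figures:

0.01391


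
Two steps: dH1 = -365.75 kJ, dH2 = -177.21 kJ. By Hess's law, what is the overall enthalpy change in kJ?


Hess's law: enthalpy is a state function, so add the step enthalpies.
dH_total = dH1 + dH2 = -365.75 + (-177.21)
dH_total = -542.96 kJ:

-542.96 kJ


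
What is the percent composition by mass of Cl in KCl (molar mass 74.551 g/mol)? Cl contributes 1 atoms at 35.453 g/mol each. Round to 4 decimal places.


pct = 100 * (n_elem * M_elem) / M_total
mass_contribution = 1 * 35.453 = 35.453 g/mol
pct = 100 * 35.453 / 74.551
pct = 47.55536478 %, rounded to 4 dp:

47.5554 %


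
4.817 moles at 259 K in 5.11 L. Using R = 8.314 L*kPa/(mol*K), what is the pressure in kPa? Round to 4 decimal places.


PV = nRT, solve for P = nRT / V.
nRT = 4.817 * 8.314 * 259 = 10372.5713
P = 10372.5713 / 5.11
P = 2029.85739726 kPa, rounded to 4 dp:

2029.8574 kPa


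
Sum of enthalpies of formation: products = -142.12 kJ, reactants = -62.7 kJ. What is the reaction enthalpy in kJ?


dH_rxn = sum(dH_f products) - sum(dH_f reactants)
dH_rxn = -142.12 - (-62.7)
dH_rxn = -79.42 kJ:

-79.42 kJ


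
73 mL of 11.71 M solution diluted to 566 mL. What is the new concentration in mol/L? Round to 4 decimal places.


Dilution: M1*V1 = M2*V2, solve for M2.
M2 = M1*V1 / V2
M2 = 11.71 * 73 / 566
M2 = 854.83 / 566
M2 = 1.51030035 mol/L, rounded to 4 dp:

1.5103 mol/L


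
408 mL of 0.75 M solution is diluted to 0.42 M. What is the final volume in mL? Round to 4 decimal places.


Dilution: M1*V1 = M2*V2, solve for V2.
V2 = M1*V1 / M2
V2 = 0.75 * 408 / 0.42
V2 = 306.0 / 0.42
V2 = 728.57142857 mL, rounded to 4 dp:

728.5714 mL


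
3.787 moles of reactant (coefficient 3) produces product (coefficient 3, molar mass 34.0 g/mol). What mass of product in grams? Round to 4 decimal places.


Use the coefficient ratio to convert reactant moles to product moles, then multiply by the product's molar mass.
moles_P = moles_R * (coeff_P / coeff_R) = 3.787 * (3/3) = 3.787
mass_P = moles_P * M_P = 3.787 * 34.0
mass_P = 128.758 g, rounded to 4 dp:

128.7580 g


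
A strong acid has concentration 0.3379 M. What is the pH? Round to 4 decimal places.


A strong acid dissociates completely, so [H+] equals the given concentration.
pH = -log10([H+]) = -log10(0.3379)
pH = 0.47121181, rounded to 4 dp:

0.4712


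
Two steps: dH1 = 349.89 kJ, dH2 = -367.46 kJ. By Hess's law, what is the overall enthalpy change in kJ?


Hess's law: enthalpy is a state function, so add the step enthalpies.
dH_total = dH1 + dH2 = 349.89 + (-367.46)
dH_total = -17.57 kJ:

-17.57 kJ


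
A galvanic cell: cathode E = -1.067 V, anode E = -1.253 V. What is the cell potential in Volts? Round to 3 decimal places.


Standard cell potential: E_cell = E_cathode - E_anode.
E_cell = -1.067 - (-1.253)
E_cell = 0.186 V, rounded to 3 dp:

0.186 V


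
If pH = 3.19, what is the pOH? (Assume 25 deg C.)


At 25 deg C, pH + pOH = 14.
pOH = 14 - pH = 14 - 3.19
pOH = 10.81:

10.81


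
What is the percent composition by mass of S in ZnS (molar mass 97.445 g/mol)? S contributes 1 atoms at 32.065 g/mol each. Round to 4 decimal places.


pct = 100 * (n_elem * M_elem) / M_total
mass_contribution = 1 * 32.065 = 32.065 g/mol
pct = 100 * 32.065 / 97.445
pct = 32.9057417 %, rounded to 4 dp:

32.9057 %


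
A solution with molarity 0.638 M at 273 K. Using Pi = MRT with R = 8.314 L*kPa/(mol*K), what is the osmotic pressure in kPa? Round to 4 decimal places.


Osmotic pressure (van't Hoff): Pi = M*R*T.
RT = 8.314 * 273 = 2269.722
Pi = 0.638 * 2269.722
Pi = 1448.082636 kPa, rounded to 4 dp:

1448.0826 kPa


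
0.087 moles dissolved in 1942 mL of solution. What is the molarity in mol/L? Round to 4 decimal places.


Convert volume to liters: V_L = V_mL / 1000.
V_L = 1942 / 1000 = 1.942 L
M = n / V_L = 0.087 / 1.942
M = 0.04479918 mol/L, rounded to 4 dp:

0.0448 mol/L


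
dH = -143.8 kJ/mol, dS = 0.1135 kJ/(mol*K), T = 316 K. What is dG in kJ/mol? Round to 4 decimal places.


Gibbs: dG = dH - T*dS (consistent units, dS already in kJ/(mol*K)).
T*dS = 316 * 0.1135 = 35.866
dG = -143.8 - (35.866)
dG = -179.666 kJ/mol, rounded to 4 dp:

-179.6660 kJ/mol


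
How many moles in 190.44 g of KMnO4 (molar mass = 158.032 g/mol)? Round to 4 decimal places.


n = mass / M
n = 190.44 / 158.032
n = 1.20507239 mol, rounded to 4 dp:

1.2051 mol


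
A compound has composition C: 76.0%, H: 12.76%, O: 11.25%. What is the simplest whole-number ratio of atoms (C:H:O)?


Assume 100 g of compound, divide each mass% by atomic mass to get moles, then normalize by the smallest to get a raw atom ratio.
Moles per 100 g: C: 76.0/12.011 = 6.3275, H: 12.76/1.008 = 12.6587, O: 11.25/15.999 = 0.7032
Raw ratio (divide by min = 0.7032): C: 8.999, H: 18.002, O: 1.0
Multiply by 1 to clear fractions: C: 8.999 ~= 9, H: 18.002 ~= 18, O: 1.0 ~= 1
Reduce by GCD to get the simplest whole-number ratio:

9:18:1


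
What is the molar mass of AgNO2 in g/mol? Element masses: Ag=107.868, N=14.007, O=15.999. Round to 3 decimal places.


M = sum(count * atomic_mass) over atoms.
M = 1*107.868 + 1*14.007 + 2*15.999
M = 107.868 + 14.007 + 31.998
M = 153.873 g/mol, rounded to 3 dp:

153.873 g/mol


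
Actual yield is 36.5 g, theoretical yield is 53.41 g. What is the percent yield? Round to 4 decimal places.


% yield = 100 * actual / theoretical
% yield = 100 * 36.5 / 53.41
% yield = 68.33926231 %, rounded to 4 dp:

68.3393 %


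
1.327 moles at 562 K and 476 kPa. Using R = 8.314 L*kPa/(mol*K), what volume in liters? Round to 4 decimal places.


PV = nRT, solve for V = nRT / P.
nRT = 1.327 * 8.314 * 562 = 6200.365
V = 6200.365 / 476
V = 13.02597689 L, rounded to 4 dp:

13.0260 L


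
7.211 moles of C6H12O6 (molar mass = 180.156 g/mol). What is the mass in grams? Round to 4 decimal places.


mass = n * M
mass = 7.211 * 180.156
mass = 1299.104916 g, rounded to 4 dp:

1299.1049 g


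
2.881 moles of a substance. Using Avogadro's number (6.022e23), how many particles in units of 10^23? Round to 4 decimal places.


N = n * NA, then divide by 1e23 for the requested units.
N / 1e23 = n * 6.022
N / 1e23 = 2.881 * 6.022
N / 1e23 = 17.349382, rounded to 4 dp:

17.3494


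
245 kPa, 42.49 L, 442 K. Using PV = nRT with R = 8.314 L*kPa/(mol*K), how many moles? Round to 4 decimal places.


PV = nRT, solve for n = PV / (RT).
PV = 245 * 42.49 = 10410.05
RT = 8.314 * 442 = 3674.788
n = 10410.05 / 3674.788
n = 2.83283008 mol, rounded to 4 dp:

2.8328 mol


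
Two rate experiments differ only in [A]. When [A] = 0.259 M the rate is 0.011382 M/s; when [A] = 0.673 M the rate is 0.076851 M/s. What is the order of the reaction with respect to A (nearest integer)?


Rate is proportional to [A]^n, so rate2/rate1 = ([A]2/[A]1)^n. Take logs to solve for n.
rate2/rate1 = 0.076851 / 0.011382 = 6.752
[A]2/[A]1 = 0.673 / 0.259 = 2.5985
n = ln(6.752) / ln(2.5985) = 2.0
Nearest integer order:

2


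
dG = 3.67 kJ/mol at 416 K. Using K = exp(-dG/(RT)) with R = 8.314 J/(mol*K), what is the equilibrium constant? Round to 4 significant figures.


dG is in kJ/mol; multiply by 1000 to match R in J/(mol*K).
RT = 8.314 * 416 = 3458.624 J/mol
exponent = -dG*1000 / (RT) = -(3.67*1000) / 3458.624 = -1.06111563
K = exp(-1.06111563)
K = 0.34606951, rounded to 4 significant figures:

0.3461


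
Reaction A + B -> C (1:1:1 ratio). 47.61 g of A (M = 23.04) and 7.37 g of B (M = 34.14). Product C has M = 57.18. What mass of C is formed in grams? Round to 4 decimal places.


Find moles of each reactant; the smaller value is the limiting reagent in a 1:1:1 reaction, so moles_C equals moles of the limiter.
n_A = mass_A / M_A = 47.61 / 23.04 = 2.066406 mol
n_B = mass_B / M_B = 7.37 / 34.14 = 0.215876 mol
Limiting reagent: B (smaller), n_limiting = 0.215876 mol
mass_C = n_limiting * M_C = 0.215876 * 57.18
mass_C = 12.34378968 g, rounded to 4 dp:

12.3438 g


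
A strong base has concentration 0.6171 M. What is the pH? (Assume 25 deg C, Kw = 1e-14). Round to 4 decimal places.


A strong base dissociates completely, so [OH-] equals the given concentration.
pOH = -log10([OH-]) = -log10(0.6171) = 0.209644
pH = 14 - pOH = 14 - 0.209644
pH = 13.790356, rounded to 4 dp:

13.7904


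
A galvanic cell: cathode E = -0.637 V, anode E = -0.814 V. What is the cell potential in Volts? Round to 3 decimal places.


Standard cell potential: E_cell = E_cathode - E_anode.
E_cell = -0.637 - (-0.814)
E_cell = 0.177 V, rounded to 3 dp:

0.177 V


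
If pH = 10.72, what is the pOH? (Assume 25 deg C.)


At 25 deg C, pH + pOH = 14.
pOH = 14 - pH = 14 - 10.72
pOH = 3.28:

3.28


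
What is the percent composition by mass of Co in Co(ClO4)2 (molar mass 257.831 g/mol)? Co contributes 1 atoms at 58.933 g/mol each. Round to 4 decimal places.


pct = 100 * (n_elem * M_elem) / M_total
mass_contribution = 1 * 58.933 = 58.933 g/mol
pct = 100 * 58.933 / 257.831
pct = 22.85722043 %, rounded to 4 dp:

22.8572 %


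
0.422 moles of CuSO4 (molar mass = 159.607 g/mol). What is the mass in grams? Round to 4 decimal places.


mass = n * M
mass = 0.422 * 159.607
mass = 67.354154 g, rounded to 4 dp:

67.3542 g


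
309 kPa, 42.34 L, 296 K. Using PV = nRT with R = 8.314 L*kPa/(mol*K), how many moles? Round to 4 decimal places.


PV = nRT, solve for n = PV / (RT).
PV = 309 * 42.34 = 13083.06
RT = 8.314 * 296 = 2460.944
n = 13083.06 / 2460.944
n = 5.31627701 mol, rounded to 4 dp:

5.3163 mol


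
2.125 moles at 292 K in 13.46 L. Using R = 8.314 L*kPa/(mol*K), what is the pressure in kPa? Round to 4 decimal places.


PV = nRT, solve for P = nRT / V.
nRT = 2.125 * 8.314 * 292 = 5158.837
P = 5158.837 / 13.46
P = 383.27169391 kPa, rounded to 4 dp:

383.2717 kPa


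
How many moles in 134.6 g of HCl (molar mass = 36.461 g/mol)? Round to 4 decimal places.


n = mass / M
n = 134.6 / 36.461
n = 3.6916157 mol, rounded to 4 dp:

3.6916 mol


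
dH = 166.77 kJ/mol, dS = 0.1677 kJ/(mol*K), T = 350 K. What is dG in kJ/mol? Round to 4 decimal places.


Gibbs: dG = dH - T*dS (consistent units, dS already in kJ/(mol*K)).
T*dS = 350 * 0.1677 = 58.695
dG = 166.77 - (58.695)
dG = 108.075 kJ/mol, rounded to 4 dp:

108.0750 kJ/mol


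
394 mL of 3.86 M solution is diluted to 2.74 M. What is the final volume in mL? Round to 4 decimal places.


Dilution: M1*V1 = M2*V2, solve for V2.
V2 = M1*V1 / M2
V2 = 3.86 * 394 / 2.74
V2 = 1520.84 / 2.74
V2 = 555.05109489 mL, rounded to 4 dp:

555.0511 mL


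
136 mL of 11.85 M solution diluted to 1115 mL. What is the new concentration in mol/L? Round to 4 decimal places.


Dilution: M1*V1 = M2*V2, solve for M2.
M2 = M1*V1 / V2
M2 = 11.85 * 136 / 1115
M2 = 1611.6 / 1115
M2 = 1.44538117 mol/L, rounded to 4 dp:

1.4454 mol/L


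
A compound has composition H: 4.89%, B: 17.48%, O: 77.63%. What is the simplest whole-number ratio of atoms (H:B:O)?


Assume 100 g of compound, divide each mass% by atomic mass to get moles, then normalize by the smallest to get a raw atom ratio.
Moles per 100 g: H: 4.89/1.008 = 4.8512, B: 17.48/10.81 = 1.617, O: 77.63/15.999 = 4.8522
Raw ratio (divide by min = 1.617): H: 3.0, B: 1.0, O: 3.001
Multiply by 1 to clear fractions: H: 3.0 ~= 3, B: 1.0 ~= 1, O: 3.001 ~= 3
Reduce by GCD to get the simplest whole-number ratio:

3:1:3


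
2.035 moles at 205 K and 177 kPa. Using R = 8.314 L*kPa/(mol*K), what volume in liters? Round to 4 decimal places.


PV = nRT, solve for V = nRT / P.
nRT = 2.035 * 8.314 * 205 = 3468.393
V = 3468.393 / 177
V = 19.59544068 L, rounded to 4 dp:

19.5954 L


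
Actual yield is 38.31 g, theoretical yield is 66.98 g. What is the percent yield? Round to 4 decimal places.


% yield = 100 * actual / theoretical
% yield = 100 * 38.31 / 66.98
% yield = 57.19617796 %, rounded to 4 dp:

57.1962 %


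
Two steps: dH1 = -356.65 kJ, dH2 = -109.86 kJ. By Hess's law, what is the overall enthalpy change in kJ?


Hess's law: enthalpy is a state function, so add the step enthalpies.
dH_total = dH1 + dH2 = -356.65 + (-109.86)
dH_total = -466.51 kJ:

-466.51 kJ


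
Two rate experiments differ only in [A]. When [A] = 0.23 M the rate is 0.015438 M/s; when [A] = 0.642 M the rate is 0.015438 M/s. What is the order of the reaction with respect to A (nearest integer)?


Rate is proportional to [A]^n, so rate2/rate1 = ([A]2/[A]1)^n. Take logs to solve for n.
rate2/rate1 = 0.015438 / 0.015438 = 1.0
[A]2/[A]1 = 0.642 / 0.23 = 2.7913
n = ln(1.0) / ln(2.7913) = 0.0
Nearest integer order:

0


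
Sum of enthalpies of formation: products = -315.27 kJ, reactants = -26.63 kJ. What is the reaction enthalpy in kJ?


dH_rxn = sum(dH_f products) - sum(dH_f reactants)
dH_rxn = -315.27 - (-26.63)
dH_rxn = -288.64 kJ:

-288.64 kJ


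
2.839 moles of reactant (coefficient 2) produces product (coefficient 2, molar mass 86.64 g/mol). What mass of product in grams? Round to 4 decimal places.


Use the coefficient ratio to convert reactant moles to product moles, then multiply by the product's molar mass.
moles_P = moles_R * (coeff_P / coeff_R) = 2.839 * (2/2) = 2.839
mass_P = moles_P * M_P = 2.839 * 86.64
mass_P = 245.97096 g, rounded to 4 dp:

245.9710 g


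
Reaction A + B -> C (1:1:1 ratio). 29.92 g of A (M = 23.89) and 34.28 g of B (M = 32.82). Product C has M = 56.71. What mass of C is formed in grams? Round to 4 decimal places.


Find moles of each reactant; the smaller value is the limiting reagent in a 1:1:1 reaction, so moles_C equals moles of the limiter.
n_A = mass_A / M_A = 29.92 / 23.89 = 1.252407 mol
n_B = mass_B / M_B = 34.28 / 32.82 = 1.044485 mol
Limiting reagent: B (smaller), n_limiting = 1.044485 mol
mass_C = n_limiting * M_C = 1.044485 * 56.71
mass_C = 59.23274435 g, rounded to 4 dp:

59.2327 g


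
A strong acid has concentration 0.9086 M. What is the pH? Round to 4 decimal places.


A strong acid dissociates completely, so [H+] equals the given concentration.
pH = -log10([H+]) = -log10(0.9086)
pH = 0.04162727, rounded to 4 dp:

0.0416


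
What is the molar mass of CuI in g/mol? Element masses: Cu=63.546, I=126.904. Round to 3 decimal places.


M = sum(count * atomic_mass) over atoms.
M = 1*63.546 + 1*126.904
M = 63.546 + 126.904
M = 190.45 g/mol, rounded to 3 dp:

190.450 g/mol


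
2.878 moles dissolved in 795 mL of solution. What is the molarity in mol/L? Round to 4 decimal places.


Convert volume to liters: V_L = V_mL / 1000.
V_L = 795 / 1000 = 0.795 L
M = n / V_L = 2.878 / 0.795
M = 3.62012579 mol/L, rounded to 4 dp:

3.6201 mol/L


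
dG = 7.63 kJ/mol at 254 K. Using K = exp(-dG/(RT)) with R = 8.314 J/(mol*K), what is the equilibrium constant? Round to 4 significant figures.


dG is in kJ/mol; multiply by 1000 to match R in J/(mol*K).
RT = 8.314 * 254 = 2111.756 J/mol
exponent = -dG*1000 / (RT) = -(7.63*1000) / 2111.756 = -3.61310682
K = exp(-3.61310682)
K = 0.026967932, rounded to 4 significant figures:

0.02697


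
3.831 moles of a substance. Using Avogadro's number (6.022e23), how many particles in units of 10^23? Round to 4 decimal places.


N = n * NA, then divide by 1e23 for the requested units.
N / 1e23 = n * 6.022
N / 1e23 = 3.831 * 6.022
N / 1e23 = 23.070282, rounded to 4 dp:

23.0703


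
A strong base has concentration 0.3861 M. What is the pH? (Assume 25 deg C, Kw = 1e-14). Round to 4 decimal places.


A strong base dissociates completely, so [OH-] equals the given concentration.
pOH = -log10([OH-]) = -log10(0.3861) = 0.4133
pH = 14 - pOH = 14 - 0.4133
pH = 13.5867, rounded to 4 dp:

13.5867


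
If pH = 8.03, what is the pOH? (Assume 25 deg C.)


At 25 deg C, pH + pOH = 14.
pOH = 14 - pH = 14 - 8.03
pOH = 5.97:

5.97


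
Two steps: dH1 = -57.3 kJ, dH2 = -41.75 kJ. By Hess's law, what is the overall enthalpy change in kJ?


Hess's law: enthalpy is a state function, so add the step enthalpies.
dH_total = dH1 + dH2 = -57.3 + (-41.75)
dH_total = -99.05 kJ:

-99.05 kJ


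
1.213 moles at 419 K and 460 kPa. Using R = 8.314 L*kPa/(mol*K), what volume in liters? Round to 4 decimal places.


PV = nRT, solve for V = nRT / P.
nRT = 1.213 * 8.314 * 419 = 4225.5656
V = 4225.5656 / 460
V = 9.18601217 L, rounded to 4 dp:

9.1860 L


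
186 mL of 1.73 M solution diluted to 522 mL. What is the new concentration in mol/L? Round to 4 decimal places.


Dilution: M1*V1 = M2*V2, solve for M2.
M2 = M1*V1 / V2
M2 = 1.73 * 186 / 522
M2 = 321.78 / 522
M2 = 0.61643678 mol/L, rounded to 4 dp:

0.6164 mol/L


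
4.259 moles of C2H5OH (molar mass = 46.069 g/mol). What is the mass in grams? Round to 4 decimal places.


mass = n * M
mass = 4.259 * 46.069
mass = 196.207871 g, rounded to 4 dp:

196.2079 g


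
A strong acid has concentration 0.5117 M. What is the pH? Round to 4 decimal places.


A strong acid dissociates completely, so [H+] equals the given concentration.
pH = -log10([H+]) = -log10(0.5117)
pH = 0.29098458, rounded to 4 dp:

0.2910


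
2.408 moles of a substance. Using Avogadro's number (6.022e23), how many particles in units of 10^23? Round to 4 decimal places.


N = n * NA, then divide by 1e23 for the requested units.
N / 1e23 = n * 6.022
N / 1e23 = 2.408 * 6.022
N / 1e23 = 14.500976, rounded to 4 dp:

14.5010


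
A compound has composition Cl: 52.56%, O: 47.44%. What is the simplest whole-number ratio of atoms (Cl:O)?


Assume 100 g of compound, divide each mass% by atomic mass to get moles, then normalize by the smallest to get a raw atom ratio.
Moles per 100 g: Cl: 52.56/35.453 = 1.4825, O: 47.44/15.999 = 2.9652
Raw ratio (divide by min = 1.4825): Cl: 1.0, O: 2.0
Multiply by 1 to clear fractions: Cl: 1.0 ~= 1, O: 2.0 ~= 2
Reduce by GCD to get the simplest whole-number ratio:

1:2


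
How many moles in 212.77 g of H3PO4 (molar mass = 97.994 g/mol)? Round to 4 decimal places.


n = mass / M
n = 212.77 / 97.994
n = 2.17125538 mol, rounded to 4 dp:

2.1713 mol


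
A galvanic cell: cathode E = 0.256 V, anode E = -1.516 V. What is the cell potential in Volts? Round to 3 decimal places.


Standard cell potential: E_cell = E_cathode - E_anode.
E_cell = 0.256 - (-1.516)
E_cell = 1.772 V, rounded to 3 dp:

1.772 V


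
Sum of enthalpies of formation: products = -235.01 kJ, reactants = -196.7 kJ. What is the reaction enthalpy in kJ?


dH_rxn = sum(dH_f products) - sum(dH_f reactants)
dH_rxn = -235.01 - (-196.7)
dH_rxn = -38.31 kJ:

-38.31 kJ


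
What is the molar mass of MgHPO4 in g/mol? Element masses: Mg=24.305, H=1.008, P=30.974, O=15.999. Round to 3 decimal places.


M = sum(count * atomic_mass) over atoms.
M = 1*24.305 + 1*1.008 + 1*30.974 + 4*15.999
M = 24.305 + 1.008 + 30.974 + 63.996
M = 120.283 g/mol, rounded to 3 dp:

120.283 g/mol


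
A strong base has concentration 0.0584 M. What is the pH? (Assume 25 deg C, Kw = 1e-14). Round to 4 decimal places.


A strong base dissociates completely, so [OH-] equals the given concentration.
pOH = -log10([OH-]) = -log10(0.0584) = 1.233587
pH = 14 - pOH = 14 - 1.233587
pH = 12.766413, rounded to 4 dp:

12.7664


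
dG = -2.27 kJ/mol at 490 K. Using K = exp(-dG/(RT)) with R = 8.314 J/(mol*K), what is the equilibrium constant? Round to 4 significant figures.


dG is in kJ/mol; multiply by 1000 to match R in J/(mol*K).
RT = 8.314 * 490 = 4073.86 J/mol
exponent = -dG*1000 / (RT) = -(-2.27*1000) / 4073.86 = 0.5572111
K = exp(0.5572111)
K = 1.7457969, rounded to 4 significant figures:

1.746


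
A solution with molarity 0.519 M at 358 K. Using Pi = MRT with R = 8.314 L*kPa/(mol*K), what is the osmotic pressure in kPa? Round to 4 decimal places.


Osmotic pressure (van't Hoff): Pi = M*R*T.
RT = 8.314 * 358 = 2976.412
Pi = 0.519 * 2976.412
Pi = 1544.757828 kPa, rounded to 4 dp:

1544.7578 kPa


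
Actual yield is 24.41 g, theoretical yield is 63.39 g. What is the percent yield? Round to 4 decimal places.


% yield = 100 * actual / theoretical
% yield = 100 * 24.41 / 63.39
% yield = 38.50765105 %, rounded to 4 dp:

38.5077 %


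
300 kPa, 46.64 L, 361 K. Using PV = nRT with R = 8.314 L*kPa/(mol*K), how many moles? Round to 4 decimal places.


PV = nRT, solve for n = PV / (RT).
PV = 300 * 46.64 = 13992.0
RT = 8.314 * 361 = 3001.354
n = 13992.0 / 3001.354
n = 4.66189593 mol, rounded to 4 dp:

4.6619 mol


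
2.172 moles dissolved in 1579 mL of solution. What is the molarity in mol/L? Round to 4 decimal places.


Convert volume to liters: V_L = V_mL / 1000.
V_L = 1579 / 1000 = 1.579 L
M = n / V_L = 2.172 / 1.579
M = 1.37555415 mol/L, rounded to 4 dp:

1.3756 mol/L


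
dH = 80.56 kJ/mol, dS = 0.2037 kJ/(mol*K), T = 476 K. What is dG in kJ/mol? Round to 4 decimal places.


Gibbs: dG = dH - T*dS (consistent units, dS already in kJ/(mol*K)).
T*dS = 476 * 0.2037 = 96.9612
dG = 80.56 - (96.9612)
dG = -16.4012 kJ/mol, rounded to 4 dp:

-16.4012 kJ/mol


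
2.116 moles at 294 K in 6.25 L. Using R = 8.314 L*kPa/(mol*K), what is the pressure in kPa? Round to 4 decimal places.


PV = nRT, solve for P = nRT / V.
nRT = 2.116 * 8.314 * 294 = 5172.1727
P = 5172.1727 / 6.25
P = 827.547632 kPa, rounded to 4 dp:

827.5476 kPa


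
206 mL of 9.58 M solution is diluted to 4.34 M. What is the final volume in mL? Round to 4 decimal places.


Dilution: M1*V1 = M2*V2, solve for V2.
V2 = M1*V1 / M2
V2 = 9.58 * 206 / 4.34
V2 = 1973.48 / 4.34
V2 = 454.71889401 mL, rounded to 4 dp:

454.7189 mL


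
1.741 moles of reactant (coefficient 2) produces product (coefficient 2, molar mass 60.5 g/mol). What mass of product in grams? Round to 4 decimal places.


Use the coefficient ratio to convert reactant moles to product moles, then multiply by the product's molar mass.
moles_P = moles_R * (coeff_P / coeff_R) = 1.741 * (2/2) = 1.741
mass_P = moles_P * M_P = 1.741 * 60.5
mass_P = 105.3305 g, rounded to 4 dp:

105.3305 g


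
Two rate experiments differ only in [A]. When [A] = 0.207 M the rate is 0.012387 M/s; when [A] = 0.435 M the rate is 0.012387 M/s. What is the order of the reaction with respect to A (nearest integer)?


Rate is proportional to [A]^n, so rate2/rate1 = ([A]2/[A]1)^n. Take logs to solve for n.
rate2/rate1 = 0.012387 / 0.012387 = 1.0
[A]2/[A]1 = 0.435 / 0.207 = 2.1014
n = ln(1.0) / ln(2.1014) = 0.0
Nearest integer order:

0


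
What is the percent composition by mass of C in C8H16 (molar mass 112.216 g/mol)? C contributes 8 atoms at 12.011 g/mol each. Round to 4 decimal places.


pct = 100 * (n_elem * M_elem) / M_total
mass_contribution = 8 * 12.011 = 96.088 g/mol
pct = 100 * 96.088 / 112.216
pct = 85.62771797 %, rounded to 4 dp:

85.6277 %


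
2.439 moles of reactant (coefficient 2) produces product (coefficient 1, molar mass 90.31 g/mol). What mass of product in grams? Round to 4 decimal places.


Use the coefficient ratio to convert reactant moles to product moles, then multiply by the product's molar mass.
moles_P = moles_R * (coeff_P / coeff_R) = 2.439 * (1/2) = 1.2195
mass_P = moles_P * M_P = 1.2195 * 90.31
mass_P = 110.133045 g, rounded to 4 dp:

110.1330 g


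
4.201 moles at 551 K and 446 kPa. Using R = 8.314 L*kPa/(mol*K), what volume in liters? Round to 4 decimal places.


PV = nRT, solve for V = nRT / P.
nRT = 4.201 * 8.314 * 551 = 19244.8398
V = 19244.8398 / 446
V = 43.14986502 L, rounded to 4 dp:

43.1499 L


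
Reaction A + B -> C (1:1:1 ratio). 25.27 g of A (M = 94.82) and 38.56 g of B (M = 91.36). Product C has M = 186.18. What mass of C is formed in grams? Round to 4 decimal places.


Find moles of each reactant; the smaller value is the limiting reagent in a 1:1:1 reaction, so moles_C equals moles of the limiter.
n_A = mass_A / M_A = 25.27 / 94.82 = 0.266505 mol
n_B = mass_B / M_B = 38.56 / 91.36 = 0.422067 mol
Limiting reagent: A (smaller), n_limiting = 0.266505 mol
mass_C = n_limiting * M_C = 0.266505 * 186.18
mass_C = 49.6179009 g, rounded to 4 dp:

49.6179 g


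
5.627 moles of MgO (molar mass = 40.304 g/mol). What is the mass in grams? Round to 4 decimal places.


mass = n * M
mass = 5.627 * 40.304
mass = 226.790608 g, rounded to 4 dp:

226.7906 g


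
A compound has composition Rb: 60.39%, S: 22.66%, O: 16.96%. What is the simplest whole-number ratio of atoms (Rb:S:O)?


Assume 100 g of compound, divide each mass% by atomic mass to get moles, then normalize by the smallest to get a raw atom ratio.
Moles per 100 g: Rb: 60.39/85.468 = 0.7066, S: 22.66/32.065 = 0.7067, O: 16.96/15.999 = 1.0601
Raw ratio (divide by min = 0.7066): Rb: 1.0, S: 1.0, O: 1.5
Multiply by 2 to clear fractions: Rb: 2.0 ~= 2, S: 2.0 ~= 2, O: 3.001 ~= 3
Reduce by GCD to get the simplest whole-number ratio:

2:2:3


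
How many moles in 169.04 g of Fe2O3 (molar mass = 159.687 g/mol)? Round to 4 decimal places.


n = mass / M
n = 169.04 / 159.687
n = 1.05857083 mol, rounded to 4 dp:

1.0586 mol


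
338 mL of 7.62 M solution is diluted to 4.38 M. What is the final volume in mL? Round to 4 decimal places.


Dilution: M1*V1 = M2*V2, solve for V2.
V2 = M1*V1 / M2
V2 = 7.62 * 338 / 4.38
V2 = 2575.56 / 4.38
V2 = 588.02739726 mL, rounded to 4 dp:

588.0274 mL


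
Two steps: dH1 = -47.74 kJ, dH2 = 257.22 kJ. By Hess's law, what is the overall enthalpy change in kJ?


Hess's law: enthalpy is a state function, so add the step enthalpies.
dH_total = dH1 + dH2 = -47.74 + (257.22)
dH_total = 209.48 kJ:

209.48 kJ


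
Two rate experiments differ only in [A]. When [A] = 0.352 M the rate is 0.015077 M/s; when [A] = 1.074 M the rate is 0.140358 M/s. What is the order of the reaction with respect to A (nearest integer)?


Rate is proportional to [A]^n, so rate2/rate1 = ([A]2/[A]1)^n. Take logs to solve for n.
rate2/rate1 = 0.140358 / 0.015077 = 9.3094
[A]2/[A]1 = 1.074 / 0.352 = 3.0511
n = ln(9.3094) / ln(3.0511) = 2.0
Nearest integer order:

2


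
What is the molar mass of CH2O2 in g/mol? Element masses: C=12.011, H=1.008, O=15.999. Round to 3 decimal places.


M = sum(count * atomic_mass) over atoms.
M = 1*12.011 + 2*1.008 + 2*15.999
M = 12.011 + 2.016 + 31.998
M = 46.025 g/mol, rounded to 3 dp:

46.025 g/mol


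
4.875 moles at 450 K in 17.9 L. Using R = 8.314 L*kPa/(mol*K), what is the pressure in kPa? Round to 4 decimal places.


PV = nRT, solve for P = nRT / V.
nRT = 4.875 * 8.314 * 450 = 18238.8375
P = 18238.8375 / 17.9
P = 1018.92946927 kPa, rounded to 4 dp:

1018.9295 kPa


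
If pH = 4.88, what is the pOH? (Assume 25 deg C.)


At 25 deg C, pH + pOH = 14.
pOH = 14 - pH = 14 - 4.88
pOH = 9.12:

9.12


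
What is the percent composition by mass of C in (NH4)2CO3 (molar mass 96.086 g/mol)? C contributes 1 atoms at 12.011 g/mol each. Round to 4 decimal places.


pct = 100 * (n_elem * M_elem) / M_total
mass_contribution = 1 * 12.011 = 12.011 g/mol
pct = 100 * 12.011 / 96.086
pct = 12.50026018 %, rounded to 4 dp:

12.5003 %


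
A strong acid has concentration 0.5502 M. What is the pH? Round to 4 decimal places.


A strong acid dissociates completely, so [H+] equals the given concentration.
pH = -log10([H+]) = -log10(0.5502)
pH = 0.25947941, rounded to 4 dp:

0.2595


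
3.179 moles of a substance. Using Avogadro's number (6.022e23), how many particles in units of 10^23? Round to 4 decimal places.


N = n * NA, then divide by 1e23 for the requested units.
N / 1e23 = n * 6.022
N / 1e23 = 3.179 * 6.022
N / 1e23 = 19.143938, rounded to 4 dp:

19.1439
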